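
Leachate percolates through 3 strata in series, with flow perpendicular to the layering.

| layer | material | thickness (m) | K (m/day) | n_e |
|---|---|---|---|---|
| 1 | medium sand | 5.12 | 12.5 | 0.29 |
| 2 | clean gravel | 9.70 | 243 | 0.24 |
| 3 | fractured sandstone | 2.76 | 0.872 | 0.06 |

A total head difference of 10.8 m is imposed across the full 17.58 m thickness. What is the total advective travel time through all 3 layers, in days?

1.33

With flow normal to the layers, continuity requires the same specific discharge q through every layer.
Σ(b_i/K_i) = 5.12/12.5 + 9.70/243 + 2.76/0.872 = 3.615 d.
q = Δh / Σ(b_i/K_i) = 10.8 / 3.615 = 2.988 m/day.
In each layer the seepage velocity is v_i = q/n_i, so the layer transit time is t_i = b_i·n_i / q:
  layer 1 (medium sand): t_1 = 5.12 × 0.29 / 2.988 = 0.4969 d
  layer 2 (clean gravel): t_2 = 9.70 × 0.24 / 2.988 = 0.7792 d
  layer 3 (fractured sandstone): t_3 = 2.76 × 0.06 / 2.988 = 0.05542 d
Total t = Σ t_i = 1.332 days.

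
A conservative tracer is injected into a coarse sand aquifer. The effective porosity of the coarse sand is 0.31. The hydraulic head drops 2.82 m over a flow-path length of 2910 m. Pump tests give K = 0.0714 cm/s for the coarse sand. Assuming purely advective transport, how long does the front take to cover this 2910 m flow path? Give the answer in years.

41.3

Convert K: 0.0714 cm/s × 864 = 61.69 m/day.
Hydraulic gradient i = Δh / L = 2.82 / 2910 = 0.0009691.
Darcy flux q = K · i = 61.69 × 0.0009691 = 0.05978 m/day.
Seepage velocity v = q / n_e = 0.05978 / 0.31 = 0.1928 m/day.
Travel time t = L / v = 2910 / 0.1928 = 15090 days = 41.31 years.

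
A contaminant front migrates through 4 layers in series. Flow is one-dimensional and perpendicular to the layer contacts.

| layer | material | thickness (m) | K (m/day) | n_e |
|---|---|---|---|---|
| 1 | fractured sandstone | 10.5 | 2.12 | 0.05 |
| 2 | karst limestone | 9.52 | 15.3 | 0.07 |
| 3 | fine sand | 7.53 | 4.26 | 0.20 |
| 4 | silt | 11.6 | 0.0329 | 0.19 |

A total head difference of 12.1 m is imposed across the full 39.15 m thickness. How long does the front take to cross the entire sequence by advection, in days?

With flow normal to the layers, continuity requires the same specific discharge q through every layer.
Σ(b_i/K_i) = 10.5/2.12 + 9.52/15.3 + 7.53/4.26 + 11.6/0.0329 = 359.9 d.
q = Δh / Σ(b_i/K_i) = 12.1 / 359.9 = 0.03362 m/day.
In each layer the seepage velocity is v_i = q/n_i, so the layer transit time is t_i = b_i·n_i / q:
  layer 1 (fractured sandstone): t_1 = 10.5 × 0.05 / 0.03362 = 15.62 d
  layer 2 (karst limestone): t_2 = 9.52 × 0.07 / 0.03362 = 19.82 d
  layer 3 (fine sand): t_3 = 7.53 × 0.20 / 0.03362 = 44.80 d
  layer 4 (silt): t_4 = 11.6 × 0.19 / 0.03362 = 65.56 d
Total t = Σ t_i = 145.8 days.

146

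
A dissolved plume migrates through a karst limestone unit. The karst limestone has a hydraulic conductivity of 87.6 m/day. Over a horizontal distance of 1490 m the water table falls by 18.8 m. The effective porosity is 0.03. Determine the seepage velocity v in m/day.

36.8

Hydraulic gradient i = Δh / L = 18.8 / 1490 = 0.01262.
Darcy flux q = K · i = 87.60 × 0.01262 = 1.105 m/day.
Seepage velocity v = q / n_e = 1.105 / 0.03 = 36.84 m/day.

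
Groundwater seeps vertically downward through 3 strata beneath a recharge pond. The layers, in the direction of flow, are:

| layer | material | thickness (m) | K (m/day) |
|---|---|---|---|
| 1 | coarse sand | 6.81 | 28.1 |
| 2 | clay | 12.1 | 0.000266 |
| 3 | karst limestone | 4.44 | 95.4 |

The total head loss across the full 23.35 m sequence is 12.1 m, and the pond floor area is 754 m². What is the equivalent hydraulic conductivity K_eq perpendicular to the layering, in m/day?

0.000513

Flow is perpendicular to layering, so the layers act in series and the equivalent K is the thickness-weighted harmonic mean.
Total thickness L = 6.81 + 12.1 + 4.44 = 23.35 m.
Σ(b_i/K_i) = 6.81/28.1 + 12.1/0.000266 + 4.44/95.4 = 45489 d.
K_eq = L / Σ(b_i/K_i) = 23.35 / 45489 = 0.0005133 m/day.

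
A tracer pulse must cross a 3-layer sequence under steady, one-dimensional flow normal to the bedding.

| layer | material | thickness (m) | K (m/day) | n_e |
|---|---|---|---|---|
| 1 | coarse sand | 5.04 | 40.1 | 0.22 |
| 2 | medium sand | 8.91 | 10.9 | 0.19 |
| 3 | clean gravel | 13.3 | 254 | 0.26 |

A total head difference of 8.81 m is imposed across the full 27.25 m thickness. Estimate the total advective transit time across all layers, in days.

With flow normal to the layers, continuity requires the same specific discharge q through every layer.
Σ(b_i/K_i) = 5.04/40.1 + 8.91/10.9 + 13.3/254 = 0.9955 d.
q = Δh / Σ(b_i/K_i) = 8.81 / 0.9955 = 8.850 m/day.
In each layer the seepage velocity is v_i = q/n_i, so the layer transit time is t_i = b_i·n_i / q:
  layer 1 (coarse sand): t_1 = 5.04 × 0.22 / 8.850 = 0.1253 d
  layer 2 (medium sand): t_2 = 8.91 × 0.19 / 8.850 = 0.1913 d
  layer 3 (clean gravel): t_3 = 13.3 × 0.26 / 8.850 = 0.3907 d
Total t = Σ t_i = 0.7073 days.

0.707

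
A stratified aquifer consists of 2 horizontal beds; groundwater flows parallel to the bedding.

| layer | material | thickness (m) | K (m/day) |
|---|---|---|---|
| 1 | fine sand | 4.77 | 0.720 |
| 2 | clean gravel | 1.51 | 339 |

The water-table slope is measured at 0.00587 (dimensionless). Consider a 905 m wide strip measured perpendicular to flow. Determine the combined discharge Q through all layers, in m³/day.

Flow is parallel to layering, so each bed carries its own Darcy discharge and the transmissivities add.
Σ(K_i·b_i) = 0.720×4.77 + 339×1.51 = 515.3 m²/day.
Hydraulic gradient i = 0.00587.
Q = Σ(K_i·b_i) · W · i = 515.3 × 905 × 0.005870 = 2738 m³/day.

2740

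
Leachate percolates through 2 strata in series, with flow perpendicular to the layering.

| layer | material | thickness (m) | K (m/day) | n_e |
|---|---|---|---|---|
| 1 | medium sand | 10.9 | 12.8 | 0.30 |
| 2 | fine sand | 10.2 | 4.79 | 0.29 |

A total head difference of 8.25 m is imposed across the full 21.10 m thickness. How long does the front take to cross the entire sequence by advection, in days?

2.25

With flow normal to the layers, continuity requires the same specific discharge q through every layer.
Σ(b_i/K_i) = 10.9/12.8 + 10.2/4.79 = 2.981 d.
q = Δh / Σ(b_i/K_i) = 8.25 / 2.981 = 2.768 m/day.
In each layer the seepage velocity is v_i = q/n_i, so the layer transit time is t_i = b_i·n_i / q:
  layer 1 (medium sand): t_1 = 10.9 × 0.30 / 2.768 = 1.182 d
  layer 2 (fine sand): t_2 = 10.2 × 0.29 / 2.768 = 1.069 d
Total t = Σ t_i = 2.250 days.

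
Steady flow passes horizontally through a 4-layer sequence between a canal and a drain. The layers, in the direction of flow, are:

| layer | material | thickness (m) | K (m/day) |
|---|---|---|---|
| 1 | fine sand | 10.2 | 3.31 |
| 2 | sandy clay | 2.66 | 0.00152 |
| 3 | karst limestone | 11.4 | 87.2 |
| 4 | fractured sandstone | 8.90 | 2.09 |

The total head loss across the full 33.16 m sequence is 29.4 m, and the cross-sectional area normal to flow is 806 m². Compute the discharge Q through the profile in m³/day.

Flow is perpendicular to layering, so the layers act in series and the equivalent K is the thickness-weighted harmonic mean.
Total thickness L = 10.2 + 2.66 + 11.4 + 8.90 = 33.16 m.
Σ(b_i/K_i) = 10.2/3.31 + 2.66/0.00152 + 11.4/87.2 + 8.90/2.09 = 1757 d.
K_eq = L / Σ(b_i/K_i) = 33.16 / 1757 = 0.01887 m/day.
Q = K_eq · A · (Δh/L) = 0.01887 × 806 × (29.4/33.16) = 13.48 m³/day.

13.5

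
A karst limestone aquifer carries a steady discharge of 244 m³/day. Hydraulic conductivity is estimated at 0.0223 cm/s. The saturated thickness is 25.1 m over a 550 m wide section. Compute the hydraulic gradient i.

Convert K: 0.0223 cm/s × 864 = 19.27 m/day.
Cross-sectional area A = 550 × 25.1 = 13805 m².
From Q = K·A·i, i = Q / (K·A) = 244 / (19.27 × 13805) = 0.0009173.

0.000917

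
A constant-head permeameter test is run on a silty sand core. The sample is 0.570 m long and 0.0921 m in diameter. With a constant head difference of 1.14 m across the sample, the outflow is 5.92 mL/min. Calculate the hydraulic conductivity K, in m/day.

Cross-sectional area A = π·(d/2)² = π × (0.0921/2)² = 0.006662 m².
Convert discharge: 5.92 mL/min = 9.867e-08 m³/s.
Darcy's law rearranged: K = Q·L / (A·Δh) = 9.867e-08 × 0.570 / (0.006662 × 1.14) = 7.405e-06 m/s = 0.6398 m/day.

0.640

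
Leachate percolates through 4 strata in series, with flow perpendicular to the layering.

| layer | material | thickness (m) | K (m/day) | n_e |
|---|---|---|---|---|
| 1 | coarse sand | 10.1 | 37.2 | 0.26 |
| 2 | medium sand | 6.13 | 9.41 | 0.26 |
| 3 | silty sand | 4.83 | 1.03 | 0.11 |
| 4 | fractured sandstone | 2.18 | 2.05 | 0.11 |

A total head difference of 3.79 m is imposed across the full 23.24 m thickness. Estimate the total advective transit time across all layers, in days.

With flow normal to the layers, continuity requires the same specific discharge q through every layer.
Σ(b_i/K_i) = 10.1/37.2 + 6.13/9.41 + 4.83/1.03 + 2.18/2.05 = 6.676 d.
q = Δh / Σ(b_i/K_i) = 3.79 / 6.676 = 0.5677 m/day.
In each layer the seepage velocity is v_i = q/n_i, so the layer transit time is t_i = b_i·n_i / q:
  layer 1 (coarse sand): t_1 = 10.1 × 0.26 / 0.5677 = 4.625 d
  layer 2 (medium sand): t_2 = 6.13 × 0.26 / 0.5677 = 2.807 d
  layer 3 (silty sand): t_3 = 4.83 × 0.11 / 0.5677 = 0.9358 d
  layer 4 (fractured sandstone): t_4 = 2.18 × 0.11 / 0.5677 = 0.4224 d
Total t = Σ t_i = 8.791 days.

8.79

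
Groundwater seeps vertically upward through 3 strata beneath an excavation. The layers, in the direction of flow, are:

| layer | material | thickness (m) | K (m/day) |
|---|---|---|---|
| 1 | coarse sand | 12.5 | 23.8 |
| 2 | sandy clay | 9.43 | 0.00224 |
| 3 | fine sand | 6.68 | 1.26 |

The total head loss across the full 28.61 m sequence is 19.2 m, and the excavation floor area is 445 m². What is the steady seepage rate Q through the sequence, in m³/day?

2.03

Flow is perpendicular to layering, so the layers act in series and the equivalent K is the thickness-weighted harmonic mean.
Total thickness L = 12.5 + 9.43 + 6.68 = 28.61 m.
Σ(b_i/K_i) = 12.5/23.8 + 9.43/0.00224 + 6.68/1.26 = 4216 d.
K_eq = L / Σ(b_i/K_i) = 28.61 / 4216 = 0.006787 m/day.
Q = K_eq · A · (Δh/L) = 0.006787 × 445 × (19.2/28.61) = 2.027 m³/day.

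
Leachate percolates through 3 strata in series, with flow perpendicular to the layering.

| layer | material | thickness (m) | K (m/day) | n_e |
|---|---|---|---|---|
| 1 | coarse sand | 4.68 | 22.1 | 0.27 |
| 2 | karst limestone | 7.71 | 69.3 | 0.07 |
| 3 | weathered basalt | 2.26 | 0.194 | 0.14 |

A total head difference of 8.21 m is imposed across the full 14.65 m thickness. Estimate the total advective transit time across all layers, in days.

3.09

With flow normal to the layers, continuity requires the same specific discharge q through every layer.
Σ(b_i/K_i) = 4.68/22.1 + 7.71/69.3 + 2.26/0.194 = 11.97 d.
q = Δh / Σ(b_i/K_i) = 8.21 / 11.97 = 0.6857 m/day.
In each layer the seepage velocity is v_i = q/n_i, so the layer transit time is t_i = b_i·n_i / q:
  layer 1 (coarse sand): t_1 = 4.68 × 0.27 / 0.6857 = 1.843 d
  layer 2 (karst limestone): t_2 = 7.71 × 0.07 / 0.6857 = 0.7870 d
  layer 3 (weathered basalt): t_3 = 2.26 × 0.14 / 0.6857 = 0.4614 d
Total t = Σ t_i = 3.091 days.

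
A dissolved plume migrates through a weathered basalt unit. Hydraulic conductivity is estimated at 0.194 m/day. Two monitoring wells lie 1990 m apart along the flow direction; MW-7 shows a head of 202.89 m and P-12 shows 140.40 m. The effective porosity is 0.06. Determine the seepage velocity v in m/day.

Hydraulic gradient i = (202.89 − 140.40) / 1990 = 62.49 / 1990 = 0.03140.
Darcy flux q = K · i = 0.1940 × 0.03140 = 0.006092 m/day.
Seepage velocity v = q / n_e = 0.006092 / 0.06 = 0.1015 m/day.

0.102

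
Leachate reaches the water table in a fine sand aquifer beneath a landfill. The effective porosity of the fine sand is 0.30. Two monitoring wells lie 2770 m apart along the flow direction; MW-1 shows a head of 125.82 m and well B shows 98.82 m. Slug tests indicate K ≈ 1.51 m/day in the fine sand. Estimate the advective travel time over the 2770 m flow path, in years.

Hydraulic gradient i = (125.82 − 98.82) / 2770 = 27 / 2770 = 0.009747.
Darcy flux q = K · i = 1.510 × 0.009747 = 0.01472 m/day.
Seepage velocity v = q / n_e = 0.01472 / 0.30 = 0.04906 m/day.
Travel time t = L / v = 2770 / 0.04906 = 56460 days = 154.6 years.

155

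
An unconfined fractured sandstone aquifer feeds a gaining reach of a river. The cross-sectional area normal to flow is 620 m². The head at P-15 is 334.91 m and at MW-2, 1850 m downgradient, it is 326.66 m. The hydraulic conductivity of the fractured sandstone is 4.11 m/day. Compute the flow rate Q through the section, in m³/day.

11.4

Hydraulic gradient i = (334.91 − 326.66) / 1850 = 8.25 / 1850 = 0.004459.
Darcy's law: Q = K · A · i = 4.110 × 620.0 × 0.004459 = 11.36 m³/day.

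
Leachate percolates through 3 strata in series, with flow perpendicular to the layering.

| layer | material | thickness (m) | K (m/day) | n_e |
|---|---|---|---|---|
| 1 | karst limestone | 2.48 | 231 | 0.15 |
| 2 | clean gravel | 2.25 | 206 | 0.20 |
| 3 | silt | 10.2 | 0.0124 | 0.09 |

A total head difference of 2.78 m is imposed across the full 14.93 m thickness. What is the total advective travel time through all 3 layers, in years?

1.41

With flow normal to the layers, continuity requires the same specific discharge q through every layer.
Σ(b_i/K_i) = 2.48/231 + 2.25/206 + 10.2/0.0124 = 822.6 d.
q = Δh / Σ(b_i/K_i) = 2.78 / 822.6 = 0.003380 m/day.
In each layer the seepage velocity is v_i = q/n_i, so the layer transit time is t_i = b_i·n_i / q:
  layer 1 (karst limestone): t_1 = 2.48 × 0.15 / 0.003380 = 110.1 d
  layer 2 (clean gravel): t_2 = 2.25 × 0.20 / 0.003380 = 133.2 d
  layer 3 (silt): t_3 = 10.2 × 0.09 / 0.003380 = 271.6 d
Total t = Σ t_i = 514.9 days = 1.410 years.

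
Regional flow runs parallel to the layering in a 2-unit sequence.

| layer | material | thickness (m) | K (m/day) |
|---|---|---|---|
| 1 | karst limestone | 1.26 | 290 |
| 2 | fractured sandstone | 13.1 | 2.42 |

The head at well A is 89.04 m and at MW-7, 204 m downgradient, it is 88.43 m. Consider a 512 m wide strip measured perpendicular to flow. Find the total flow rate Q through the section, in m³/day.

608

Flow is parallel to layering, so each bed carries its own Darcy discharge and the transmissivities add.
Σ(K_i·b_i) = 290×1.26 + 2.42×13.1 = 397.1 m²/day.
Hydraulic gradient i = (89.04 − 88.43) / 204 = 0.61 / 204 = 0.002990.
Q = Σ(K_i·b_i) · W · i = 397.1 × 512 × 0.002990 = 608.0 m³/day.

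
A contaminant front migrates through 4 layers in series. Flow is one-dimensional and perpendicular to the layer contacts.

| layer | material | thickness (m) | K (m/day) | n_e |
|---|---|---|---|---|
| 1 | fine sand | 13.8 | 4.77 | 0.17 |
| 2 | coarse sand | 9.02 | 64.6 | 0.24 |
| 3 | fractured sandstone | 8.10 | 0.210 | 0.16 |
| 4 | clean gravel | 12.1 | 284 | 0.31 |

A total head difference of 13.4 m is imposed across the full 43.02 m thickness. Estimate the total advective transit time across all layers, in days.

29.7

With flow normal to the layers, continuity requires the same specific discharge q through every layer.
Σ(b_i/K_i) = 13.8/4.77 + 9.02/64.6 + 8.10/0.210 + 12.1/284 = 41.65 d.
q = Δh / Σ(b_i/K_i) = 13.4 / 41.65 = 0.3218 m/day.
In each layer the seepage velocity is v_i = q/n_i, so the layer transit time is t_i = b_i·n_i / q:
  layer 1 (fine sand): t_1 = 13.8 × 0.17 / 0.3218 = 7.291 d
  layer 2 (coarse sand): t_2 = 9.02 × 0.24 / 0.3218 = 6.728 d
  layer 3 (fractured sandstone): t_3 = 8.10 × 0.16 / 0.3218 = 4.028 d
  layer 4 (clean gravel): t_4 = 12.1 × 0.31 / 0.3218 = 11.66 d
Total t = Σ t_i = 29.71 days.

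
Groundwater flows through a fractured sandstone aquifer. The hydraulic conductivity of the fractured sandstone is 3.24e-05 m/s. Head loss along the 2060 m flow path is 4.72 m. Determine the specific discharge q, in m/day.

0.00641

Convert K: 3.24e-05 m/s × 86400 = 2.799 m/day.
Hydraulic gradient i = Δh / L = 4.72 / 2060 = 0.002291.
Specific discharge q = K · i = 2.799 × 0.002291 = 0.006414 m/day.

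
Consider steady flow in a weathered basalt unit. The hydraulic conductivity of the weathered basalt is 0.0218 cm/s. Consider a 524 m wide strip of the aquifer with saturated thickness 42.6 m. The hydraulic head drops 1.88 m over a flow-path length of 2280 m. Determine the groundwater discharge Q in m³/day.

347

Convert K: 0.0218 cm/s × 864 = 18.84 m/day.
Cross-sectional area A = 524 × 42.6 = 22322 m².
Hydraulic gradient i = Δh / L = 1.88 / 2280 = 0.0008246.
Darcy's law: Q = K · A · i = 18.84 × 22322 × 0.0008246 = 346.7 m³/day.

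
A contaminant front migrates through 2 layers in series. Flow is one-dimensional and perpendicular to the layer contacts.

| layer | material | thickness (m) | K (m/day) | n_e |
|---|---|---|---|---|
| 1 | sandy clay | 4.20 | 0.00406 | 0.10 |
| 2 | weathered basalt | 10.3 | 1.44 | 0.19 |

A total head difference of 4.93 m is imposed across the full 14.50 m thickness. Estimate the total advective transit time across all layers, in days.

With flow normal to the layers, continuity requires the same specific discharge q through every layer.
Σ(b_i/K_i) = 4.20/0.00406 + 10.3/1.44 = 1042 d.
q = Δh / Σ(b_i/K_i) = 4.93 / 1042 = 0.004733 m/day.
In each layer the seepage velocity is v_i = q/n_i, so the layer transit time is t_i = b_i·n_i / q:
  layer 1 (sandy clay): t_1 = 4.20 × 0.10 / 0.004733 = 88.74 d
  layer 2 (weathered basalt): t_2 = 10.3 × 0.19 / 0.004733 = 413.5 d
Total t = Σ t_i = 502.2 days.

502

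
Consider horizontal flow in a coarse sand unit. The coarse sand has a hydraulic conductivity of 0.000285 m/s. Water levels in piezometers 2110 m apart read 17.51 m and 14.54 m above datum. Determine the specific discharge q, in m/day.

0.0347

Convert K: 0.000285 m/s × 86400 = 24.62 m/day.
Hydraulic gradient i = (17.51 − 14.54) / 2110 = 2.97 / 2110 = 0.001408.
Specific discharge q = K · i = 24.62 × 0.001408 = 0.03466 m/day.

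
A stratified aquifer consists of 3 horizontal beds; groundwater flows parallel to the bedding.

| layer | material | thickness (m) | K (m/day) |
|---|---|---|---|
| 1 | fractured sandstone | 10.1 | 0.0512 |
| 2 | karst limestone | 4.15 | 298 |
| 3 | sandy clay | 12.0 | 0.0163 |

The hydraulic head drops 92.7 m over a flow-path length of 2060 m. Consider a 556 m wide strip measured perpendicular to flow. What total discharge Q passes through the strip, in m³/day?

Flow is parallel to layering, so each bed carries its own Darcy discharge and the transmissivities add.
Σ(K_i·b_i) = 0.0512×10.1 + 298×4.15 + 0.0163×12.0 = 1237 m²/day.
Hydraulic gradient i = Δh / L = 92.7 / 2060 = 0.04500.
Q = Σ(K_i·b_i) · W · i = 1237 × 556 × 0.04500 = 30960 m³/day.

31000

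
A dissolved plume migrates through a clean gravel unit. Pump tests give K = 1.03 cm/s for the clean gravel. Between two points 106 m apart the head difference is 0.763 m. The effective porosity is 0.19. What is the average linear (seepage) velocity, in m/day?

33.7

Convert K: 1.03 cm/s × 864 = 889.9 m/day.
Hydraulic gradient i = Δh / L = 0.763 / 106 = 0.007198.
Darcy flux q = K · i = 889.9 × 0.007198 = 6.406 m/day.
Seepage velocity v = q / n_e = 6.406 / 0.19 = 33.71 m/day.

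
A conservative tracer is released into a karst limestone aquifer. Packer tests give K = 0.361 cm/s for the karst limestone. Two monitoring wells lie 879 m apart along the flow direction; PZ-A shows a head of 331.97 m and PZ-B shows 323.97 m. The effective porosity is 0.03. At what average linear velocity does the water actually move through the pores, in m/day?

Convert K: 0.361 cm/s × 864 = 311.9 m/day.
Hydraulic gradient i = (331.97 − 323.97) / 879 = 8 / 879 = 0.009101.
Darcy flux q = K · i = 311.9 × 0.009101 = 2.839 m/day.
Seepage velocity v = q / n_e = 2.839 / 0.03 = 94.62 m/day.

94.6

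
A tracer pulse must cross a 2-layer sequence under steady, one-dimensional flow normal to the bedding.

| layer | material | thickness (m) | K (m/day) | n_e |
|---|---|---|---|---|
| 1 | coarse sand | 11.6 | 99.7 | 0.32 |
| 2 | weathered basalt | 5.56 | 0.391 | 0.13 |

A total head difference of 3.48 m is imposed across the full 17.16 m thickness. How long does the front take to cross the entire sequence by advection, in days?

18.3

With flow normal to the layers, continuity requires the same specific discharge q through every layer.
Σ(b_i/K_i) = 11.6/99.7 + 5.56/0.391 = 14.34 d.
q = Δh / Σ(b_i/K_i) = 3.48 / 14.34 = 0.2427 m/day.
In each layer the seepage velocity is v_i = q/n_i, so the layer transit time is t_i = b_i·n_i / q:
  layer 1 (coarse sand): t_1 = 11.6 × 0.32 / 0.2427 = 15.29 d
  layer 2 (weathered basalt): t_2 = 5.56 × 0.13 / 0.2427 = 2.978 d
Total t = Σ t_i = 18.27 days.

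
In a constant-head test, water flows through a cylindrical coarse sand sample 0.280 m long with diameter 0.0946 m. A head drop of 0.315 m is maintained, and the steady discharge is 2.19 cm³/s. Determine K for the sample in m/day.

23.9

Cross-sectional area A = π·(d/2)² = π × (0.0946/2)² = 0.007029 m².
Convert discharge: 2.19 cm³/s = 2.190e-06 m³/s.
Darcy's law rearranged: K = Q·L / (A·Δh) = 2.190e-06 × 0.280 / (0.007029 × 0.315) = 0.0002770 m/s = 23.93 m/day.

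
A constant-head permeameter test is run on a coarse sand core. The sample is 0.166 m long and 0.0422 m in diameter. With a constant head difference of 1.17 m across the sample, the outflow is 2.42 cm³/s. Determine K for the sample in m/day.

Cross-sectional area A = π·(d/2)² = π × (0.0422/2)² = 0.001399 m².
Convert discharge: 2.42 cm³/s = 2.420e-06 m³/s.
Darcy's law rearranged: K = Q·L / (A·Δh) = 2.420e-06 × 0.166 / (0.001399 × 1.17) = 0.0002455 m/s = 21.21 m/day.

21.2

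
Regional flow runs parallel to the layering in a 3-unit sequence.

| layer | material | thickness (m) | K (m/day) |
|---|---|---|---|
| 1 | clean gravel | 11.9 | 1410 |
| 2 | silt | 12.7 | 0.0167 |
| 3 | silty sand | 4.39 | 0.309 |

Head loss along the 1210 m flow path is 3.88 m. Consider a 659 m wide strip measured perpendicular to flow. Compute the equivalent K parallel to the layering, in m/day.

Flow is parallel to layering, so each bed carries its own Darcy discharge and the transmissivities add.
Σ(K_i·b_i) = 1410×11.9 + 0.0167×12.7 + 0.309×4.39 = 16781 m²/day.
Total thickness b = 28.99 m, so K_eq = Σ(K_i·b_i)/b = 578.8 m/day.

579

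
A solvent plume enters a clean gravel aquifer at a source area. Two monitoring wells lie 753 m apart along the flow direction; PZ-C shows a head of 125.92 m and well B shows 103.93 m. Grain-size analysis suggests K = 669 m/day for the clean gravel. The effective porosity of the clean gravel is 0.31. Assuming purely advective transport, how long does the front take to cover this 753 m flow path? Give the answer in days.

Hydraulic gradient i = (125.92 − 103.93) / 753 = 21.99 / 753 = 0.02920.
Darcy flux q = K · i = 669.0 × 0.02920 = 19.54 m/day.
Seepage velocity v = q / n_e = 19.54 / 0.31 = 63.02 m/day.
Travel time t = L / v = 753 / 63.02 = 11.95 days.

11.9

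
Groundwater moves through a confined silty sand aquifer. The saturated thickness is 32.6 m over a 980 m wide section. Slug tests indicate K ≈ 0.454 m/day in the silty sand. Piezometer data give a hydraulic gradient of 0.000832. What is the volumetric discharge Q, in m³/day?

Cross-sectional area A = 980 × 32.6 = 31948 m².
Hydraulic gradient i = 0.000832.
Darcy's law: Q = K · A · i = 0.4540 × 31948 × 0.0008320 = 12.07 m³/day.

12.1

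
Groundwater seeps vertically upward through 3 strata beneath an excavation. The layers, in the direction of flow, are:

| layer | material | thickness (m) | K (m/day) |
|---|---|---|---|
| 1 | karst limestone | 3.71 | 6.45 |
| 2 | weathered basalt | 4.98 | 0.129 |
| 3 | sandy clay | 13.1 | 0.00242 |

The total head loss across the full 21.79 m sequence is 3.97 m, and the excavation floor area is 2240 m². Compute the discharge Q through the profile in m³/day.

Flow is perpendicular to layering, so the layers act in series and the equivalent K is the thickness-weighted harmonic mean.
Total thickness L = 3.71 + 4.98 + 13.1 = 21.79 m.
Σ(b_i/K_i) = 3.71/6.45 + 4.98/0.129 + 13.1/0.00242 = 5452 d.
K_eq = L / Σ(b_i/K_i) = 21.79 / 5452 = 0.003996 m/day.
Q = K_eq · A · (Δh/L) = 0.003996 × 2240 × (3.97/21.79) = 1.631 m³/day.

1.63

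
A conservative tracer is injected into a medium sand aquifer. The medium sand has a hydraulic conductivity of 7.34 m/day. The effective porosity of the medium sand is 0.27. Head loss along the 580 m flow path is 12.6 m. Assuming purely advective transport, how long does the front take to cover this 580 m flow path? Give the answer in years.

Hydraulic gradient i = Δh / L = 12.6 / 580 = 0.02172.
Darcy flux q = K · i = 7.340 × 0.02172 = 0.1595 m/day.
Seepage velocity v = q / n_e = 0.1595 / 0.27 = 0.5906 m/day.
Travel time t = L / v = 580 / 0.5906 = 982.1 days = 2.689 years.

2.69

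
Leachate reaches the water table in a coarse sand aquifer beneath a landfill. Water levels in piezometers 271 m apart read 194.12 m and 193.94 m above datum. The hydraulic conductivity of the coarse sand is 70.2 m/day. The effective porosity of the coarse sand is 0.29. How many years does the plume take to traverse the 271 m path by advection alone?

4.61

Hydraulic gradient i = (194.12 − 193.94) / 271 = 0.18 / 271 = 0.0006642.
Darcy flux q = K · i = 70.20 × 0.0006642 = 0.04663 m/day.
Seepage velocity v = q / n_e = 0.04663 / 0.29 = 0.1608 m/day.
Travel time t = L / v = 271 / 0.1608 = 1685 days = 4.615 years.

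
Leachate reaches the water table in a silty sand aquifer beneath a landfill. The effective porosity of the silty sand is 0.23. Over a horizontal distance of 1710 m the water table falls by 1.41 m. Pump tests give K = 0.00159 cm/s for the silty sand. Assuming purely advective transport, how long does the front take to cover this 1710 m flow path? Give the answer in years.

Convert K: 0.00159 cm/s × 864 = 1.374 m/day.
Hydraulic gradient i = Δh / L = 1.41 / 1710 = 0.0008246.
Darcy flux q = K · i = 1.374 × 0.0008246 = 0.001133 m/day.
Seepage velocity v = q / n_e = 0.001133 / 0.23 = 0.004925 m/day.
Travel time t = L / v = 1710 / 0.004925 = 3.472e+05 days = 950.6 years.

951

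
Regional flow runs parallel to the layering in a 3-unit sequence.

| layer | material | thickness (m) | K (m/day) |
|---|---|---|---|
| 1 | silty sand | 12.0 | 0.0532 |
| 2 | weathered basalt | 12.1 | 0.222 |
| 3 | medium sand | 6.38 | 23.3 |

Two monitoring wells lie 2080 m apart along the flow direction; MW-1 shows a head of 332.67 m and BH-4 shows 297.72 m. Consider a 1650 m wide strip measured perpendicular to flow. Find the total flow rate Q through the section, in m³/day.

4210

Flow is parallel to layering, so each bed carries its own Darcy discharge and the transmissivities add.
Σ(K_i·b_i) = 0.0532×12.0 + 0.222×12.1 + 23.3×6.38 = 152.0 m²/day.
Hydraulic gradient i = (332.67 − 297.72) / 2080 = 34.95 / 2080 = 0.01680.
Q = Σ(K_i·b_i) · W · i = 152.0 × 1650 × 0.01680 = 4214 m³/day.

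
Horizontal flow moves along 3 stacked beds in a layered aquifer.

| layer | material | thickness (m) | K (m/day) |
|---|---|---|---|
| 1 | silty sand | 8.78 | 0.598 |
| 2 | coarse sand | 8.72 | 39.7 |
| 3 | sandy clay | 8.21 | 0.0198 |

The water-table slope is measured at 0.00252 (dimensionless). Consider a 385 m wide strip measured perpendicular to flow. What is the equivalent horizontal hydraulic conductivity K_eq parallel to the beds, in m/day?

Flow is parallel to layering, so each bed carries its own Darcy discharge and the transmissivities add.
Σ(K_i·b_i) = 0.598×8.78 + 39.7×8.72 + 0.0198×8.21 = 351.6 m²/day.
Total thickness b = 25.71 m, so K_eq = Σ(K_i·b_i)/b = 13.68 m/day.

13.7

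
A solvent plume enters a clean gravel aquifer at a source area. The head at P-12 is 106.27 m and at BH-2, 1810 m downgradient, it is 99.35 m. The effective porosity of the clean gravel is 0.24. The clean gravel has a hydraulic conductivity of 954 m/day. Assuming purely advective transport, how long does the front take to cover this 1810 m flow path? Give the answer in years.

Hydraulic gradient i = (106.27 − 99.35) / 1810 = 6.92 / 1810 = 0.003823.
Darcy flux q = K · i = 954.0 × 0.003823 = 3.647 m/day.
Seepage velocity v = q / n_e = 3.647 / 0.24 = 15.20 m/day.
Travel time t = L / v = 1810 / 15.20 = 119.1 days = 0.3261 years.

0.326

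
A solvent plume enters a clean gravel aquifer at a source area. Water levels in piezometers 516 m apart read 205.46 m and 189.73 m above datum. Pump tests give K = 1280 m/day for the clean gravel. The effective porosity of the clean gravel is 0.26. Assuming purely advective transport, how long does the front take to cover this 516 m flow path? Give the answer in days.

Hydraulic gradient i = (205.46 − 189.73) / 516 = 15.73 / 516 = 0.03048.
Darcy flux q = K · i = 1280 × 0.03048 = 39.02 m/day.
Seepage velocity v = q / n_e = 39.02 / 0.26 = 150.1 m/day.
Travel time t = L / v = 516 / 150.1 = 3.438 days.

3.44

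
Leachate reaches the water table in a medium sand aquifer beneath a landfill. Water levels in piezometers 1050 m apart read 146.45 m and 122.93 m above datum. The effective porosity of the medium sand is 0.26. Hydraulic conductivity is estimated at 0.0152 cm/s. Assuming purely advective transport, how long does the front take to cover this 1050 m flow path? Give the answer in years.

Convert K: 0.0152 cm/s × 864 = 13.13 m/day.
Hydraulic gradient i = (146.45 − 122.93) / 1050 = 23.52 / 1050 = 0.02240.
Darcy flux q = K · i = 13.13 × 0.02240 = 0.2942 m/day.
Seepage velocity v = q / n_e = 0.2942 / 0.26 = 1.131 m/day.
Travel time t = L / v = 1050 / 1.131 = 928.0 days = 2.541 years.

2.54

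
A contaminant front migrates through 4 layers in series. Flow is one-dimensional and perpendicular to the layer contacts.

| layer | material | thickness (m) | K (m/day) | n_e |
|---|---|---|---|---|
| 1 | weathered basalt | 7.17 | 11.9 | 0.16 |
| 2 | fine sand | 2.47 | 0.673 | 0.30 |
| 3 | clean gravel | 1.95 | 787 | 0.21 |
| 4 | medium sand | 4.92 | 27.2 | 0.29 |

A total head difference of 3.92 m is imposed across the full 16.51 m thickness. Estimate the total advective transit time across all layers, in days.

4.23

With flow normal to the layers, continuity requires the same specific discharge q through every layer.
Σ(b_i/K_i) = 7.17/11.9 + 2.47/0.673 + 1.95/787 + 4.92/27.2 = 4.456 d.
q = Δh / Σ(b_i/K_i) = 3.92 / 4.456 = 0.8797 m/day.
In each layer the seepage velocity is v_i = q/n_i, so the layer transit time is t_i = b_i·n_i / q:
  layer 1 (weathered basalt): t_1 = 7.17 × 0.16 / 0.8797 = 1.304 d
  layer 2 (fine sand): t_2 = 2.47 × 0.30 / 0.8797 = 0.8423 d
  layer 3 (clean gravel): t_3 = 1.95 × 0.21 / 0.8797 = 0.4655 d
  layer 4 (medium sand): t_4 = 4.92 × 0.29 / 0.8797 = 1.622 d
Total t = Σ t_i = 4.234 days.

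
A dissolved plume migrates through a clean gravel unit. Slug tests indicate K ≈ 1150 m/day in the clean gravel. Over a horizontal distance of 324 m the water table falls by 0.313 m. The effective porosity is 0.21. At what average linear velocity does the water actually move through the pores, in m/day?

5.29

Hydraulic gradient i = Δh / L = 0.313 / 324 = 0.0009660.
Darcy flux q = K · i = 1150 × 0.0009660 = 1.111 m/day.
Seepage velocity v = q / n_e = 1.111 / 0.21 = 5.290 m/day.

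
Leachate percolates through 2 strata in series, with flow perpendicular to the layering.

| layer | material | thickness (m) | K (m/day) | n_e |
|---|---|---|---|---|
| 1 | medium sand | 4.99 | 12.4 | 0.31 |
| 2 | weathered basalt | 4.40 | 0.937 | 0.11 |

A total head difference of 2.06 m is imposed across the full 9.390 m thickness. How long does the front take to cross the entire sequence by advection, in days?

With flow normal to the layers, continuity requires the same specific discharge q through every layer.
Σ(b_i/K_i) = 4.99/12.4 + 4.40/0.937 = 5.098 d.
q = Δh / Σ(b_i/K_i) = 2.06 / 5.098 = 0.4041 m/day.
In each layer the seepage velocity is v_i = q/n_i, so the layer transit time is t_i = b_i·n_i / q:
  layer 1 (medium sand): t_1 = 4.99 × 0.31 / 0.4041 = 3.828 d
  layer 2 (weathered basalt): t_2 = 4.40 × 0.11 / 0.4041 = 1.198 d
Total t = Σ t_i = 5.026 days.

5.03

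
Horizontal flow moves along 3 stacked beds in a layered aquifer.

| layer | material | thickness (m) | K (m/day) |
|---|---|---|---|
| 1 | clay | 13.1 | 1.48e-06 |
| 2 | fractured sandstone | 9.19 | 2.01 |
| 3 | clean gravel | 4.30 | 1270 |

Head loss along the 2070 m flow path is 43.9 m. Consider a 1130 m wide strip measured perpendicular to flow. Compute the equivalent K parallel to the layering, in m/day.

206

Flow is parallel to layering, so each bed carries its own Darcy discharge and the transmissivities add.
Σ(K_i·b_i) = 1.48e-06×13.1 + 2.01×9.19 + 1270×4.30 = 5479 m²/day.
Total thickness b = 26.59 m, so K_eq = Σ(K_i·b_i)/b = 206.1 m/day.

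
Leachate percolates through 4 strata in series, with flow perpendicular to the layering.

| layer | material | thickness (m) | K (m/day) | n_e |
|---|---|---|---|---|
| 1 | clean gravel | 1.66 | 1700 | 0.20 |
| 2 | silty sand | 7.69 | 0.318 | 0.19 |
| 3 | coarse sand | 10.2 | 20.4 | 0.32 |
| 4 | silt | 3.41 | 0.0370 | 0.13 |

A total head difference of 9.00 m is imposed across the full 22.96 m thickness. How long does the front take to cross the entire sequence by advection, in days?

With flow normal to the layers, continuity requires the same specific discharge q through every layer.
Σ(b_i/K_i) = 1.66/1700 + 7.69/0.318 + 10.2/20.4 + 3.41/0.0370 = 116.8 d.
q = Δh / Σ(b_i/K_i) = 9.00 / 116.8 = 0.07702 m/day.
In each layer the seepage velocity is v_i = q/n_i, so the layer transit time is t_i = b_i·n_i / q:
  layer 1 (clean gravel): t_1 = 1.66 × 0.20 / 0.07702 = 4.310 d
  layer 2 (silty sand): t_2 = 7.69 × 0.19 / 0.07702 = 18.97 d
  layer 3 (coarse sand): t_3 = 10.2 × 0.32 / 0.07702 = 42.38 d
  layer 4 (silt): t_4 = 3.41 × 0.13 / 0.07702 = 5.755 d
Total t = Σ t_i = 71.41 days.

71.4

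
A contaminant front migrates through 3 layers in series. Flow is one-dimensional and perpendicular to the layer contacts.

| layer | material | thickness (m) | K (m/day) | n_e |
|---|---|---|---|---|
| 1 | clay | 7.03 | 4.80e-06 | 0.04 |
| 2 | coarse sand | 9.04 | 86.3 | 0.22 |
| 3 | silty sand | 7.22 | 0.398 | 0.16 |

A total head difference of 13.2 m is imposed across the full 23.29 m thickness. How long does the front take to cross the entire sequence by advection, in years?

With flow normal to the layers, continuity requires the same specific discharge q through every layer.
Σ(b_i/K_i) = 7.03/4.80e-06 + 9.04/86.3 + 7.22/0.398 = 1.465e+06 d.
q = Δh / Σ(b_i/K_i) = 13.2 / 1.465e+06 = 9.013e-06 m/day.
In each layer the seepage velocity is v_i = q/n_i, so the layer transit time is t_i = b_i·n_i / q:
  layer 1 (clay): t_1 = 7.03 × 0.04 / 9.013e-06 = 31200 d
  layer 2 (coarse sand): t_2 = 9.04 × 0.22 / 9.013e-06 = 2.207e+05 d
  layer 3 (silty sand): t_3 = 7.22 × 0.16 / 9.013e-06 = 1.282e+05 d
Total t = Σ t_i = 3.800e+05 days = 1040 years.

1040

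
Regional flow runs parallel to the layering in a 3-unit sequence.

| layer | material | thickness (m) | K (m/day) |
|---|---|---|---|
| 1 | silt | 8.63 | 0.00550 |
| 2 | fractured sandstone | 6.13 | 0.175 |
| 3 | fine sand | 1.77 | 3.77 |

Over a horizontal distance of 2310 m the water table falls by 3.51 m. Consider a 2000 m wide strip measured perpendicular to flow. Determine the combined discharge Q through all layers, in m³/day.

23.7

Flow is parallel to layering, so each bed carries its own Darcy discharge and the transmissivities add.
Σ(K_i·b_i) = 0.00550×8.63 + 0.175×6.13 + 3.77×1.77 = 7.793 m²/day.
Hydraulic gradient i = Δh / L = 3.51 / 2310 = 0.001519.
Q = Σ(K_i·b_i) · W · i = 7.793 × 2000 × 0.001519 = 23.68 m³/day.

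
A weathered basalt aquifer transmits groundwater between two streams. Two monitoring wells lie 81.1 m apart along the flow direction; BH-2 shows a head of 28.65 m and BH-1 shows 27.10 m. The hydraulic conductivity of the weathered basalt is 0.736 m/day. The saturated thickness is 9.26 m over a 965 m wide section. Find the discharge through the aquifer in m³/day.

126

Cross-sectional area A = 965 × 9.26 = 8936 m².
Hydraulic gradient i = (28.65 − 27.10) / 81.1 = 1.55 / 81.1 = 0.01911.
Darcy's law: Q = K · A · i = 0.7360 × 8936 × 0.01911 = 125.7 m³/day.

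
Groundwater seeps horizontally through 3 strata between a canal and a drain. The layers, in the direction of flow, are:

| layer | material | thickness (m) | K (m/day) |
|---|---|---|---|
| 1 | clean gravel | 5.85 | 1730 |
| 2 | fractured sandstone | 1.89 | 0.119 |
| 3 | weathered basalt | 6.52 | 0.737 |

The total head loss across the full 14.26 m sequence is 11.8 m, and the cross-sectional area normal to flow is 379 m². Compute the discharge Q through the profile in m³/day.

Flow is perpendicular to layering, so the layers act in series and the equivalent K is the thickness-weighted harmonic mean.
Total thickness L = 5.85 + 1.89 + 6.52 = 14.26 m.
Σ(b_i/K_i) = 5.85/1730 + 1.89/0.119 + 6.52/0.737 = 24.73 d.
K_eq = L / Σ(b_i/K_i) = 14.26 / 24.73 = 0.5766 m/day.
Q = K_eq · A · (Δh/L) = 0.5766 × 379 × (11.8/14.26) = 180.8 m³/day.

181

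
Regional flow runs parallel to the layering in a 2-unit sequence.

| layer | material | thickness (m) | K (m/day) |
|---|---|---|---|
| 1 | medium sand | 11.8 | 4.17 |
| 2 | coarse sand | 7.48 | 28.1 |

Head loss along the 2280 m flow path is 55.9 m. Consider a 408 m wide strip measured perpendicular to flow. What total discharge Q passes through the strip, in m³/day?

2590

Flow is parallel to layering, so each bed carries its own Darcy discharge and the transmissivities add.
Σ(K_i·b_i) = 4.17×11.8 + 28.1×7.48 = 259.4 m²/day.
Hydraulic gradient i = Δh / L = 55.9 / 2280 = 0.02452.
Q = Σ(K_i·b_i) · W · i = 259.4 × 408 × 0.02452 = 2595 m³/day.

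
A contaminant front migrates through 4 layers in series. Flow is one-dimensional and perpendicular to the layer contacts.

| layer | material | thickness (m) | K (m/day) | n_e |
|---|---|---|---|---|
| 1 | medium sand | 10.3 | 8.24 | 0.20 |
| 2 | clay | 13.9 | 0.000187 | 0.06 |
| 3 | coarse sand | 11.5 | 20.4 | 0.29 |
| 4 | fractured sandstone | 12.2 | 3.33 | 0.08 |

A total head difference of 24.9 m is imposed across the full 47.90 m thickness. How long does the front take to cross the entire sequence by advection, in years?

With flow normal to the layers, continuity requires the same specific discharge q through every layer.
Σ(b_i/K_i) = 10.3/8.24 + 13.9/0.000187 + 11.5/20.4 + 12.2/3.33 = 74337 d.
q = Δh / Σ(b_i/K_i) = 24.9 / 74337 = 0.0003350 m/day.
In each layer the seepage velocity is v_i = q/n_i, so the layer transit time is t_i = b_i·n_i / q:
  layer 1 (medium sand): t_1 = 10.3 × 0.20 / 0.0003350 = 6150 d
  layer 2 (clay): t_2 = 13.9 × 0.06 / 0.0003350 = 2490 d
  layer 3 (coarse sand): t_3 = 11.5 × 0.29 / 0.0003350 = 9956 d
  layer 4 (fractured sandstone): t_4 = 12.2 × 0.08 / 0.0003350 = 2914 d
Total t = Σ t_i = 21510 days = 58.89 years.

58.9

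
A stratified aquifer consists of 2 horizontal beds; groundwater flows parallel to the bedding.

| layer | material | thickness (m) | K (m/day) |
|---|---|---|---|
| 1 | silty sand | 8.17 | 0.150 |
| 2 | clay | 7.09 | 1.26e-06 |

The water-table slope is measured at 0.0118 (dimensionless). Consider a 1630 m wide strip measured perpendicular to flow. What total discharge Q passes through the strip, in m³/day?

23.6

Flow is parallel to layering, so each bed carries its own Darcy discharge and the transmissivities add.
Σ(K_i·b_i) = 0.150×8.17 + 1.26e-06×7.09 = 1.226 m²/day.
Hydraulic gradient i = 0.0118.
Q = Σ(K_i·b_i) · W · i = 1.226 × 1630 × 0.01180 = 23.57 m³/day.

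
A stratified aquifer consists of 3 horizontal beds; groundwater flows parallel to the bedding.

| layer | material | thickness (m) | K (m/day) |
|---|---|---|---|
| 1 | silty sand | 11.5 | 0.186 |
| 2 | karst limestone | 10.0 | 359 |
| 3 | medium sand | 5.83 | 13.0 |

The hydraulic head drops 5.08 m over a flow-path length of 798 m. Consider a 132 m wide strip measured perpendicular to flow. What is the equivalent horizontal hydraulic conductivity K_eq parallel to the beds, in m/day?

Flow is parallel to layering, so each bed carries its own Darcy discharge and the transmissivities add.
Σ(K_i·b_i) = 0.186×11.5 + 359×10.0 + 13.0×5.83 = 3668 m²/day.
Total thickness b = 27.33 m, so K_eq = Σ(K_i·b_i)/b = 134.2 m/day.

134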